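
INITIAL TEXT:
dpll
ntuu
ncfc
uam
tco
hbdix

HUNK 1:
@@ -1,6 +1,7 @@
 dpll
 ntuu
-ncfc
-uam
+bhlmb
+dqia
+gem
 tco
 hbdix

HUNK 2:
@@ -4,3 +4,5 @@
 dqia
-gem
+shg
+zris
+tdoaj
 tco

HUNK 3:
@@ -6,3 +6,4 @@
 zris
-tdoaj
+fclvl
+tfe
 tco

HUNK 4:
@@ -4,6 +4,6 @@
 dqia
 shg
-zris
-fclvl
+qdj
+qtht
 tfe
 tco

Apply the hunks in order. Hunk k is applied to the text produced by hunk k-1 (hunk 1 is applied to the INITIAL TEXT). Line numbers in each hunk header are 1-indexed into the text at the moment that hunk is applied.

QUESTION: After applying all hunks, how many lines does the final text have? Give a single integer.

Answer: 10

Derivation:
Hunk 1: at line 1 remove [ncfc,uam] add [bhlmb,dqia,gem] -> 7 lines: dpll ntuu bhlmb dqia gem tco hbdix
Hunk 2: at line 4 remove [gem] add [shg,zris,tdoaj] -> 9 lines: dpll ntuu bhlmb dqia shg zris tdoaj tco hbdix
Hunk 3: at line 6 remove [tdoaj] add [fclvl,tfe] -> 10 lines: dpll ntuu bhlmb dqia shg zris fclvl tfe tco hbdix
Hunk 4: at line 4 remove [zris,fclvl] add [qdj,qtht] -> 10 lines: dpll ntuu bhlmb dqia shg qdj qtht tfe tco hbdix
Final line count: 10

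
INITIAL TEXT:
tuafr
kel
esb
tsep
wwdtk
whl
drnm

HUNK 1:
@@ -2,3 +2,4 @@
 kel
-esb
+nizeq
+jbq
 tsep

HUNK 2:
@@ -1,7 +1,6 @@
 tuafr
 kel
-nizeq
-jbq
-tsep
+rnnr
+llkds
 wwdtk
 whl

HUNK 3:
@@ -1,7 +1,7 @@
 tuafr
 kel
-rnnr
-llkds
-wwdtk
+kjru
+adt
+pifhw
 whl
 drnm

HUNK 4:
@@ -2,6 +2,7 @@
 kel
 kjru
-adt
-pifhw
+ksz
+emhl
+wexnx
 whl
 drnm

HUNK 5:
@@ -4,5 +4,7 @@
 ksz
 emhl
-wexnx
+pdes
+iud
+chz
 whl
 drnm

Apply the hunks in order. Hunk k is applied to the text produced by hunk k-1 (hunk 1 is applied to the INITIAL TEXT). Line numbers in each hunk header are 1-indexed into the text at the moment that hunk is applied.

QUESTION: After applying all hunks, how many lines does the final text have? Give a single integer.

Hunk 1: at line 2 remove [esb] add [nizeq,jbq] -> 8 lines: tuafr kel nizeq jbq tsep wwdtk whl drnm
Hunk 2: at line 1 remove [nizeq,jbq,tsep] add [rnnr,llkds] -> 7 lines: tuafr kel rnnr llkds wwdtk whl drnm
Hunk 3: at line 1 remove [rnnr,llkds,wwdtk] add [kjru,adt,pifhw] -> 7 lines: tuafr kel kjru adt pifhw whl drnm
Hunk 4: at line 2 remove [adt,pifhw] add [ksz,emhl,wexnx] -> 8 lines: tuafr kel kjru ksz emhl wexnx whl drnm
Hunk 5: at line 4 remove [wexnx] add [pdes,iud,chz] -> 10 lines: tuafr kel kjru ksz emhl pdes iud chz whl drnm
Final line count: 10

Answer: 10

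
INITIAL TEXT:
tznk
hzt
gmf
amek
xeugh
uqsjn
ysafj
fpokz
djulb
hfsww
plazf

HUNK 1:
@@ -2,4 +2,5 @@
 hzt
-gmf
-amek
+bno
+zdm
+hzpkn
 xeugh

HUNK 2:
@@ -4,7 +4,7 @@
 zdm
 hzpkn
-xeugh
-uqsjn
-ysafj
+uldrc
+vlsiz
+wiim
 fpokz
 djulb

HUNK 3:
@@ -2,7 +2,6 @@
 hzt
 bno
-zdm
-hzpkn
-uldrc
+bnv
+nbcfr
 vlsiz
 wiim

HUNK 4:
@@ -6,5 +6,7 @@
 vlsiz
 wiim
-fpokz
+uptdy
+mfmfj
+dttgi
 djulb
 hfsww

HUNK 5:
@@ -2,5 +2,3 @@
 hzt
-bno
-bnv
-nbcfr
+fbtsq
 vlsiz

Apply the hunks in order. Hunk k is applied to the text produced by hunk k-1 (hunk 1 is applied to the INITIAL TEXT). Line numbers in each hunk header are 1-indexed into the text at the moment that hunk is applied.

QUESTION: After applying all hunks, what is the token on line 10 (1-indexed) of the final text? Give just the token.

Hunk 1: at line 2 remove [gmf,amek] add [bno,zdm,hzpkn] -> 12 lines: tznk hzt bno zdm hzpkn xeugh uqsjn ysafj fpokz djulb hfsww plazf
Hunk 2: at line 4 remove [xeugh,uqsjn,ysafj] add [uldrc,vlsiz,wiim] -> 12 lines: tznk hzt bno zdm hzpkn uldrc vlsiz wiim fpokz djulb hfsww plazf
Hunk 3: at line 2 remove [zdm,hzpkn,uldrc] add [bnv,nbcfr] -> 11 lines: tznk hzt bno bnv nbcfr vlsiz wiim fpokz djulb hfsww plazf
Hunk 4: at line 6 remove [fpokz] add [uptdy,mfmfj,dttgi] -> 13 lines: tznk hzt bno bnv nbcfr vlsiz wiim uptdy mfmfj dttgi djulb hfsww plazf
Hunk 5: at line 2 remove [bno,bnv,nbcfr] add [fbtsq] -> 11 lines: tznk hzt fbtsq vlsiz wiim uptdy mfmfj dttgi djulb hfsww plazf
Final line 10: hfsww

Answer: hfsww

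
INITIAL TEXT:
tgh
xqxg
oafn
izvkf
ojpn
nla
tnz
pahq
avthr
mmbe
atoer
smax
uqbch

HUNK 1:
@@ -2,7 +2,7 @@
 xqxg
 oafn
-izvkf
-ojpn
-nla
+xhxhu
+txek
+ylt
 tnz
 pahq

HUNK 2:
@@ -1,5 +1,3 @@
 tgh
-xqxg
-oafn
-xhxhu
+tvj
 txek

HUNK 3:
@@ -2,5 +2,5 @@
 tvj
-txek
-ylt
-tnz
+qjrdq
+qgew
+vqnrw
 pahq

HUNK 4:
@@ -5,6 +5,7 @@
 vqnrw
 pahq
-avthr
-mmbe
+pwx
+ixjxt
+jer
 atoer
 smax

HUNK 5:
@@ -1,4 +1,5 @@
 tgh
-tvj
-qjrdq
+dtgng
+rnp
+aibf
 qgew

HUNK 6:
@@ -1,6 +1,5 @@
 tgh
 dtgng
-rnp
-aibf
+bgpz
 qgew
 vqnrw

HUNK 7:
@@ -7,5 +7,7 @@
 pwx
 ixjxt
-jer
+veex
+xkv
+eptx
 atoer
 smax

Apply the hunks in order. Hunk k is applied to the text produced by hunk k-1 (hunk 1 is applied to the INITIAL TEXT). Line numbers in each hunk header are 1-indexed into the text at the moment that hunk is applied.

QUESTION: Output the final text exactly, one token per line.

Answer: tgh
dtgng
bgpz
qgew
vqnrw
pahq
pwx
ixjxt
veex
xkv
eptx
atoer
smax
uqbch

Derivation:
Hunk 1: at line 2 remove [izvkf,ojpn,nla] add [xhxhu,txek,ylt] -> 13 lines: tgh xqxg oafn xhxhu txek ylt tnz pahq avthr mmbe atoer smax uqbch
Hunk 2: at line 1 remove [xqxg,oafn,xhxhu] add [tvj] -> 11 lines: tgh tvj txek ylt tnz pahq avthr mmbe atoer smax uqbch
Hunk 3: at line 2 remove [txek,ylt,tnz] add [qjrdq,qgew,vqnrw] -> 11 lines: tgh tvj qjrdq qgew vqnrw pahq avthr mmbe atoer smax uqbch
Hunk 4: at line 5 remove [avthr,mmbe] add [pwx,ixjxt,jer] -> 12 lines: tgh tvj qjrdq qgew vqnrw pahq pwx ixjxt jer atoer smax uqbch
Hunk 5: at line 1 remove [tvj,qjrdq] add [dtgng,rnp,aibf] -> 13 lines: tgh dtgng rnp aibf qgew vqnrw pahq pwx ixjxt jer atoer smax uqbch
Hunk 6: at line 1 remove [rnp,aibf] add [bgpz] -> 12 lines: tgh dtgng bgpz qgew vqnrw pahq pwx ixjxt jer atoer smax uqbch
Hunk 7: at line 7 remove [jer] add [veex,xkv,eptx] -> 14 lines: tgh dtgng bgpz qgew vqnrw pahq pwx ixjxt veex xkv eptx atoer smax uqbch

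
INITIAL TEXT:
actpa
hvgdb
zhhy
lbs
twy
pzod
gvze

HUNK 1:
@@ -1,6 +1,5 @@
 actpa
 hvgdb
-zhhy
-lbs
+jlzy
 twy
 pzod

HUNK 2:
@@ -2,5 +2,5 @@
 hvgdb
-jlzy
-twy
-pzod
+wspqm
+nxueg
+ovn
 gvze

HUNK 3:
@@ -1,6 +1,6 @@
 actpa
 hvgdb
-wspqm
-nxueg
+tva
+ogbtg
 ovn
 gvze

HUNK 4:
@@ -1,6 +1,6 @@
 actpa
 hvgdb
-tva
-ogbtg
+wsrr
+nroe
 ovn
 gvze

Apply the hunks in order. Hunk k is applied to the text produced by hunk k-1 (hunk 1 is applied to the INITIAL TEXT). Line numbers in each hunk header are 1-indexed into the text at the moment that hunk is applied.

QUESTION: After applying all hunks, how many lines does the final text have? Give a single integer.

Hunk 1: at line 1 remove [zhhy,lbs] add [jlzy] -> 6 lines: actpa hvgdb jlzy twy pzod gvze
Hunk 2: at line 2 remove [jlzy,twy,pzod] add [wspqm,nxueg,ovn] -> 6 lines: actpa hvgdb wspqm nxueg ovn gvze
Hunk 3: at line 1 remove [wspqm,nxueg] add [tva,ogbtg] -> 6 lines: actpa hvgdb tva ogbtg ovn gvze
Hunk 4: at line 1 remove [tva,ogbtg] add [wsrr,nroe] -> 6 lines: actpa hvgdb wsrr nroe ovn gvze
Final line count: 6

Answer: 6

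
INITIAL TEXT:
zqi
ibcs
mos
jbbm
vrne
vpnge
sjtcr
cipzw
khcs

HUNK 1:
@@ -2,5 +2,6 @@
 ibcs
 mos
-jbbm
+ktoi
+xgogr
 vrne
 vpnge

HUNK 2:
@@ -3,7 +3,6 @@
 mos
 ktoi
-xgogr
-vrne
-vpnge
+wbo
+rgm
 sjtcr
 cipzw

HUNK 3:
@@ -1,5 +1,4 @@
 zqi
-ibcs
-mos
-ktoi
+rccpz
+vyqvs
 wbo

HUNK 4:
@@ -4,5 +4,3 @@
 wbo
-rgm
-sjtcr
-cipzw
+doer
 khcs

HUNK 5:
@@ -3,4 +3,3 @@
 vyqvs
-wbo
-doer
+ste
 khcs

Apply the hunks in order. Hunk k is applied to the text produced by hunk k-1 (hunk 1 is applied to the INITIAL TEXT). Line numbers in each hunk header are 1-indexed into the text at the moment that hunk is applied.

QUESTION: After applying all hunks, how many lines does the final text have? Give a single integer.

Hunk 1: at line 2 remove [jbbm] add [ktoi,xgogr] -> 10 lines: zqi ibcs mos ktoi xgogr vrne vpnge sjtcr cipzw khcs
Hunk 2: at line 3 remove [xgogr,vrne,vpnge] add [wbo,rgm] -> 9 lines: zqi ibcs mos ktoi wbo rgm sjtcr cipzw khcs
Hunk 3: at line 1 remove [ibcs,mos,ktoi] add [rccpz,vyqvs] -> 8 lines: zqi rccpz vyqvs wbo rgm sjtcr cipzw khcs
Hunk 4: at line 4 remove [rgm,sjtcr,cipzw] add [doer] -> 6 lines: zqi rccpz vyqvs wbo doer khcs
Hunk 5: at line 3 remove [wbo,doer] add [ste] -> 5 lines: zqi rccpz vyqvs ste khcs
Final line count: 5

Answer: 5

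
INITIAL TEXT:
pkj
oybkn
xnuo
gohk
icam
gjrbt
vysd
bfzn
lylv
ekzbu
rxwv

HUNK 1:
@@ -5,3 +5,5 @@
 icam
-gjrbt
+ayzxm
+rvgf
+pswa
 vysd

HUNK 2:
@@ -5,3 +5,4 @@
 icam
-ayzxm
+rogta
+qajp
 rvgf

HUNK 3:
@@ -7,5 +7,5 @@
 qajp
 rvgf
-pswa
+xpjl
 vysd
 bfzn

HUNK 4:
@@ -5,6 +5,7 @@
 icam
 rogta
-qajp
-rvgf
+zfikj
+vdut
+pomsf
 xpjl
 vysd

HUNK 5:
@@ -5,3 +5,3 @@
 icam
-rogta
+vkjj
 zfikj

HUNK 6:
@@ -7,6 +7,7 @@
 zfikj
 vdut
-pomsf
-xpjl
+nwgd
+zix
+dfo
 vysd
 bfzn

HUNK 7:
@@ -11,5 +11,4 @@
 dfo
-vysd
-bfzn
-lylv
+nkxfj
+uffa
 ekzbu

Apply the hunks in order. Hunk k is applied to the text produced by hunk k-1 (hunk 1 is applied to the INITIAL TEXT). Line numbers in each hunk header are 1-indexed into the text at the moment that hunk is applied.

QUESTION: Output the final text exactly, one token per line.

Hunk 1: at line 5 remove [gjrbt] add [ayzxm,rvgf,pswa] -> 13 lines: pkj oybkn xnuo gohk icam ayzxm rvgf pswa vysd bfzn lylv ekzbu rxwv
Hunk 2: at line 5 remove [ayzxm] add [rogta,qajp] -> 14 lines: pkj oybkn xnuo gohk icam rogta qajp rvgf pswa vysd bfzn lylv ekzbu rxwv
Hunk 3: at line 7 remove [pswa] add [xpjl] -> 14 lines: pkj oybkn xnuo gohk icam rogta qajp rvgf xpjl vysd bfzn lylv ekzbu rxwv
Hunk 4: at line 5 remove [qajp,rvgf] add [zfikj,vdut,pomsf] -> 15 lines: pkj oybkn xnuo gohk icam rogta zfikj vdut pomsf xpjl vysd bfzn lylv ekzbu rxwv
Hunk 5: at line 5 remove [rogta] add [vkjj] -> 15 lines: pkj oybkn xnuo gohk icam vkjj zfikj vdut pomsf xpjl vysd bfzn lylv ekzbu rxwv
Hunk 6: at line 7 remove [pomsf,xpjl] add [nwgd,zix,dfo] -> 16 lines: pkj oybkn xnuo gohk icam vkjj zfikj vdut nwgd zix dfo vysd bfzn lylv ekzbu rxwv
Hunk 7: at line 11 remove [vysd,bfzn,lylv] add [nkxfj,uffa] -> 15 lines: pkj oybkn xnuo gohk icam vkjj zfikj vdut nwgd zix dfo nkxfj uffa ekzbu rxwv

Answer: pkj
oybkn
xnuo
gohk
icam
vkjj
zfikj
vdut
nwgd
zix
dfo
nkxfj
uffa
ekzbu
rxwv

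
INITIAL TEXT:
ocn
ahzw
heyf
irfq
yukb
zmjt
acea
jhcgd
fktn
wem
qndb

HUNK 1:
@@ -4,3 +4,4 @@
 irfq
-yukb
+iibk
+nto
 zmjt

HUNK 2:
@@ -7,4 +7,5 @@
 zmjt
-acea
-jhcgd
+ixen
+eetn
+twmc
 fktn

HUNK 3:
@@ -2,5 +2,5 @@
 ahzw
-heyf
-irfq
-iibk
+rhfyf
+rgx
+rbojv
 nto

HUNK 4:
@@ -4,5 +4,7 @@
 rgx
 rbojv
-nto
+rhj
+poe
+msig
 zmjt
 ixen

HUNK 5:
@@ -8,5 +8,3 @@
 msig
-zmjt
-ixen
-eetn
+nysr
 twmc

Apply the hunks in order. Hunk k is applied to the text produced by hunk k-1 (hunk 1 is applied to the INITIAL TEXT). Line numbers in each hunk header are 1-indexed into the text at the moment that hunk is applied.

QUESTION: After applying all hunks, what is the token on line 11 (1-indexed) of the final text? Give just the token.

Answer: fktn

Derivation:
Hunk 1: at line 4 remove [yukb] add [iibk,nto] -> 12 lines: ocn ahzw heyf irfq iibk nto zmjt acea jhcgd fktn wem qndb
Hunk 2: at line 7 remove [acea,jhcgd] add [ixen,eetn,twmc] -> 13 lines: ocn ahzw heyf irfq iibk nto zmjt ixen eetn twmc fktn wem qndb
Hunk 3: at line 2 remove [heyf,irfq,iibk] add [rhfyf,rgx,rbojv] -> 13 lines: ocn ahzw rhfyf rgx rbojv nto zmjt ixen eetn twmc fktn wem qndb
Hunk 4: at line 4 remove [nto] add [rhj,poe,msig] -> 15 lines: ocn ahzw rhfyf rgx rbojv rhj poe msig zmjt ixen eetn twmc fktn wem qndb
Hunk 5: at line 8 remove [zmjt,ixen,eetn] add [nysr] -> 13 lines: ocn ahzw rhfyf rgx rbojv rhj poe msig nysr twmc fktn wem qndb
Final line 11: fktn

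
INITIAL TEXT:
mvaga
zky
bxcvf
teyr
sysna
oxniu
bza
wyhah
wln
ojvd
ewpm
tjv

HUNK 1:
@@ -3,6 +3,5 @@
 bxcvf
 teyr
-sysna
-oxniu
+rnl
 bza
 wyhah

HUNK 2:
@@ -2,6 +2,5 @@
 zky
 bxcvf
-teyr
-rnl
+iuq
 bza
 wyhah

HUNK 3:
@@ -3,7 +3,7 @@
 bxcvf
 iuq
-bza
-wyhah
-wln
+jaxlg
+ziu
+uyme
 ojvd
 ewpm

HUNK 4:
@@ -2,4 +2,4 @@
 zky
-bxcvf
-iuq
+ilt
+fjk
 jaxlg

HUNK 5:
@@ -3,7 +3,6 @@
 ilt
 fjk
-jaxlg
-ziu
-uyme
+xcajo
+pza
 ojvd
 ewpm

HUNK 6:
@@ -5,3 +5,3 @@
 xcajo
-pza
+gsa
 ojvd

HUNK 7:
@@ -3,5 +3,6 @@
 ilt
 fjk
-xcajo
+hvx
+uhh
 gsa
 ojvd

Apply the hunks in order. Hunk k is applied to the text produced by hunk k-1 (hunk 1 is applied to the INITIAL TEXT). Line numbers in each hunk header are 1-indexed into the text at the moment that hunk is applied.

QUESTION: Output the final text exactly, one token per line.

Answer: mvaga
zky
ilt
fjk
hvx
uhh
gsa
ojvd
ewpm
tjv

Derivation:
Hunk 1: at line 3 remove [sysna,oxniu] add [rnl] -> 11 lines: mvaga zky bxcvf teyr rnl bza wyhah wln ojvd ewpm tjv
Hunk 2: at line 2 remove [teyr,rnl] add [iuq] -> 10 lines: mvaga zky bxcvf iuq bza wyhah wln ojvd ewpm tjv
Hunk 3: at line 3 remove [bza,wyhah,wln] add [jaxlg,ziu,uyme] -> 10 lines: mvaga zky bxcvf iuq jaxlg ziu uyme ojvd ewpm tjv
Hunk 4: at line 2 remove [bxcvf,iuq] add [ilt,fjk] -> 10 lines: mvaga zky ilt fjk jaxlg ziu uyme ojvd ewpm tjv
Hunk 5: at line 3 remove [jaxlg,ziu,uyme] add [xcajo,pza] -> 9 lines: mvaga zky ilt fjk xcajo pza ojvd ewpm tjv
Hunk 6: at line 5 remove [pza] add [gsa] -> 9 lines: mvaga zky ilt fjk xcajo gsa ojvd ewpm tjv
Hunk 7: at line 3 remove [xcajo] add [hvx,uhh] -> 10 lines: mvaga zky ilt fjk hvx uhh gsa ojvd ewpm tjv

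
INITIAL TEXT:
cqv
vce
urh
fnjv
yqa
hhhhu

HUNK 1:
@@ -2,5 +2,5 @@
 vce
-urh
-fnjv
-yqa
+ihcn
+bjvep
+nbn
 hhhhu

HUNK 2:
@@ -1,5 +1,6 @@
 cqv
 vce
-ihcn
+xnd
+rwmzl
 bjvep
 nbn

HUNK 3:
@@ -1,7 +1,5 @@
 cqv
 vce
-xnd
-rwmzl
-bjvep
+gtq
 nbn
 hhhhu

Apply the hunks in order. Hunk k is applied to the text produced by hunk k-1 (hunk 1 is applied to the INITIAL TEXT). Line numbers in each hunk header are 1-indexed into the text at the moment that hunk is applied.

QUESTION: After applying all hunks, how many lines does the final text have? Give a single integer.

Hunk 1: at line 2 remove [urh,fnjv,yqa] add [ihcn,bjvep,nbn] -> 6 lines: cqv vce ihcn bjvep nbn hhhhu
Hunk 2: at line 1 remove [ihcn] add [xnd,rwmzl] -> 7 lines: cqv vce xnd rwmzl bjvep nbn hhhhu
Hunk 3: at line 1 remove [xnd,rwmzl,bjvep] add [gtq] -> 5 lines: cqv vce gtq nbn hhhhu
Final line count: 5

Answer: 5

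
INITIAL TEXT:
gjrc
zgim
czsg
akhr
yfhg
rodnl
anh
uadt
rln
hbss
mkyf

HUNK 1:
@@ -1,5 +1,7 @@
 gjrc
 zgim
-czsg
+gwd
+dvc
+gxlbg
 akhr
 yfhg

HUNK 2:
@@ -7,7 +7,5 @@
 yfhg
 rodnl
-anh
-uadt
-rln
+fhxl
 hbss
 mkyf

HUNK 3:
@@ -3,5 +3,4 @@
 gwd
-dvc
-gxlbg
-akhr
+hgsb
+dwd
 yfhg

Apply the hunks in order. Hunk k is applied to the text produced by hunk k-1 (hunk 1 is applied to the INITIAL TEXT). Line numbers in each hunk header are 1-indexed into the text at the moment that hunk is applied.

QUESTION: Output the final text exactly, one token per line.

Hunk 1: at line 1 remove [czsg] add [gwd,dvc,gxlbg] -> 13 lines: gjrc zgim gwd dvc gxlbg akhr yfhg rodnl anh uadt rln hbss mkyf
Hunk 2: at line 7 remove [anh,uadt,rln] add [fhxl] -> 11 lines: gjrc zgim gwd dvc gxlbg akhr yfhg rodnl fhxl hbss mkyf
Hunk 3: at line 3 remove [dvc,gxlbg,akhr] add [hgsb,dwd] -> 10 lines: gjrc zgim gwd hgsb dwd yfhg rodnl fhxl hbss mkyf

Answer: gjrc
zgim
gwd
hgsb
dwd
yfhg
rodnl
fhxl
hbss
mkyf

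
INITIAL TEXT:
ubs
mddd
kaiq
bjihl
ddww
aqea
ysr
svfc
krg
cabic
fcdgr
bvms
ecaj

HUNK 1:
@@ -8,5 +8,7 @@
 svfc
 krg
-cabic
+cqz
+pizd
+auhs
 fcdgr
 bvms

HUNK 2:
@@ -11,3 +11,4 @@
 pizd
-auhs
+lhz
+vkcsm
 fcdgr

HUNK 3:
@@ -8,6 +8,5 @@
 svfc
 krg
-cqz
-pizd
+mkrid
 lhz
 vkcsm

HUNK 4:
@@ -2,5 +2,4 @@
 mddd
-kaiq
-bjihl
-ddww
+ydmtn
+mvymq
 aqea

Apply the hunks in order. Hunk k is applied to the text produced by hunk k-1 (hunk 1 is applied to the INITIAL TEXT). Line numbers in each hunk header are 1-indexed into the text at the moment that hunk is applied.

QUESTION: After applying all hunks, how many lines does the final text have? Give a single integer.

Answer: 14

Derivation:
Hunk 1: at line 8 remove [cabic] add [cqz,pizd,auhs] -> 15 lines: ubs mddd kaiq bjihl ddww aqea ysr svfc krg cqz pizd auhs fcdgr bvms ecaj
Hunk 2: at line 11 remove [auhs] add [lhz,vkcsm] -> 16 lines: ubs mddd kaiq bjihl ddww aqea ysr svfc krg cqz pizd lhz vkcsm fcdgr bvms ecaj
Hunk 3: at line 8 remove [cqz,pizd] add [mkrid] -> 15 lines: ubs mddd kaiq bjihl ddww aqea ysr svfc krg mkrid lhz vkcsm fcdgr bvms ecaj
Hunk 4: at line 2 remove [kaiq,bjihl,ddww] add [ydmtn,mvymq] -> 14 lines: ubs mddd ydmtn mvymq aqea ysr svfc krg mkrid lhz vkcsm fcdgr bvms ecaj
Final line count: 14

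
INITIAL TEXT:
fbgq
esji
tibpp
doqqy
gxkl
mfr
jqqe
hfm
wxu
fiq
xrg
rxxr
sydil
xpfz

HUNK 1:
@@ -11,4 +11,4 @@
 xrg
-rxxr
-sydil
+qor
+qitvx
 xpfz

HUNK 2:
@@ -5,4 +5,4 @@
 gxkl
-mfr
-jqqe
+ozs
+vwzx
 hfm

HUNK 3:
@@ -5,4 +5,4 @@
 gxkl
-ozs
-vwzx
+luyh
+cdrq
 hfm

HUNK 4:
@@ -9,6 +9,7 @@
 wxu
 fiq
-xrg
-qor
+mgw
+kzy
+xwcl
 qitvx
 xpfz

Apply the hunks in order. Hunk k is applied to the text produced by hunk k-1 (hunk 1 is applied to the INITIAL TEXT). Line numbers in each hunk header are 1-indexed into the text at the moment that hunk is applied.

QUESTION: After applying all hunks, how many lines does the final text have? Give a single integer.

Answer: 15

Derivation:
Hunk 1: at line 11 remove [rxxr,sydil] add [qor,qitvx] -> 14 lines: fbgq esji tibpp doqqy gxkl mfr jqqe hfm wxu fiq xrg qor qitvx xpfz
Hunk 2: at line 5 remove [mfr,jqqe] add [ozs,vwzx] -> 14 lines: fbgq esji tibpp doqqy gxkl ozs vwzx hfm wxu fiq xrg qor qitvx xpfz
Hunk 3: at line 5 remove [ozs,vwzx] add [luyh,cdrq] -> 14 lines: fbgq esji tibpp doqqy gxkl luyh cdrq hfm wxu fiq xrg qor qitvx xpfz
Hunk 4: at line 9 remove [xrg,qor] add [mgw,kzy,xwcl] -> 15 lines: fbgq esji tibpp doqqy gxkl luyh cdrq hfm wxu fiq mgw kzy xwcl qitvx xpfz
Final line count: 15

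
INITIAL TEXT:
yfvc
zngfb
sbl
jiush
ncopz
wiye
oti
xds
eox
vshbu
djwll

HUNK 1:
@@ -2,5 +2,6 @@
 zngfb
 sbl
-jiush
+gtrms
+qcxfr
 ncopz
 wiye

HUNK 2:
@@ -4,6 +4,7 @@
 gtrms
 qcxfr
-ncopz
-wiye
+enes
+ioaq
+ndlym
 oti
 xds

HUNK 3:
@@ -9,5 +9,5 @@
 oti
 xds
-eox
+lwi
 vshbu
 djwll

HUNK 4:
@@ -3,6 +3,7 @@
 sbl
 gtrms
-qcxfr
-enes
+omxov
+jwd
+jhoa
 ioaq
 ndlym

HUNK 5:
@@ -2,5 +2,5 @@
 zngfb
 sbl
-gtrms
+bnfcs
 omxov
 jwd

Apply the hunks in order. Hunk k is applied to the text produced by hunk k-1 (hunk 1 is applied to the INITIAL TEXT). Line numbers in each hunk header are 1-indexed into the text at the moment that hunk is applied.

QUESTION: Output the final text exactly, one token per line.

Hunk 1: at line 2 remove [jiush] add [gtrms,qcxfr] -> 12 lines: yfvc zngfb sbl gtrms qcxfr ncopz wiye oti xds eox vshbu djwll
Hunk 2: at line 4 remove [ncopz,wiye] add [enes,ioaq,ndlym] -> 13 lines: yfvc zngfb sbl gtrms qcxfr enes ioaq ndlym oti xds eox vshbu djwll
Hunk 3: at line 9 remove [eox] add [lwi] -> 13 lines: yfvc zngfb sbl gtrms qcxfr enes ioaq ndlym oti xds lwi vshbu djwll
Hunk 4: at line 3 remove [qcxfr,enes] add [omxov,jwd,jhoa] -> 14 lines: yfvc zngfb sbl gtrms omxov jwd jhoa ioaq ndlym oti xds lwi vshbu djwll
Hunk 5: at line 2 remove [gtrms] add [bnfcs] -> 14 lines: yfvc zngfb sbl bnfcs omxov jwd jhoa ioaq ndlym oti xds lwi vshbu djwll

Answer: yfvc
zngfb
sbl
bnfcs
omxov
jwd
jhoa
ioaq
ndlym
oti
xds
lwi
vshbu
djwll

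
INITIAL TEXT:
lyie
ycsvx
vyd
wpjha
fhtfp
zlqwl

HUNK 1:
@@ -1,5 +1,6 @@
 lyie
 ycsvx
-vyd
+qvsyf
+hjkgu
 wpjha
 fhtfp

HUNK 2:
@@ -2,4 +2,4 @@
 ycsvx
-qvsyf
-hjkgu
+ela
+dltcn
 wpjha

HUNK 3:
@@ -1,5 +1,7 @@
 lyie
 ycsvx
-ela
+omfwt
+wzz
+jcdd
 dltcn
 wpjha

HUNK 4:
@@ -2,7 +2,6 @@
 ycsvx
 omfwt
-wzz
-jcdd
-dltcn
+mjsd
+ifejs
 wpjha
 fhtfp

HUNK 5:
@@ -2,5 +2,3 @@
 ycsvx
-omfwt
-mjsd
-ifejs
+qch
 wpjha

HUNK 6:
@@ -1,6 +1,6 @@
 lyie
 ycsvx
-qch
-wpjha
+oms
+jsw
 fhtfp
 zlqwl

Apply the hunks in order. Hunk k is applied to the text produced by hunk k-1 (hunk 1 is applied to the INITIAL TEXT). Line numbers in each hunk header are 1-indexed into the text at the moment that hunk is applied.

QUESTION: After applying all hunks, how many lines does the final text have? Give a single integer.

Answer: 6

Derivation:
Hunk 1: at line 1 remove [vyd] add [qvsyf,hjkgu] -> 7 lines: lyie ycsvx qvsyf hjkgu wpjha fhtfp zlqwl
Hunk 2: at line 2 remove [qvsyf,hjkgu] add [ela,dltcn] -> 7 lines: lyie ycsvx ela dltcn wpjha fhtfp zlqwl
Hunk 3: at line 1 remove [ela] add [omfwt,wzz,jcdd] -> 9 lines: lyie ycsvx omfwt wzz jcdd dltcn wpjha fhtfp zlqwl
Hunk 4: at line 2 remove [wzz,jcdd,dltcn] add [mjsd,ifejs] -> 8 lines: lyie ycsvx omfwt mjsd ifejs wpjha fhtfp zlqwl
Hunk 5: at line 2 remove [omfwt,mjsd,ifejs] add [qch] -> 6 lines: lyie ycsvx qch wpjha fhtfp zlqwl
Hunk 6: at line 1 remove [qch,wpjha] add [oms,jsw] -> 6 lines: lyie ycsvx oms jsw fhtfp zlqwl
Final line count: 6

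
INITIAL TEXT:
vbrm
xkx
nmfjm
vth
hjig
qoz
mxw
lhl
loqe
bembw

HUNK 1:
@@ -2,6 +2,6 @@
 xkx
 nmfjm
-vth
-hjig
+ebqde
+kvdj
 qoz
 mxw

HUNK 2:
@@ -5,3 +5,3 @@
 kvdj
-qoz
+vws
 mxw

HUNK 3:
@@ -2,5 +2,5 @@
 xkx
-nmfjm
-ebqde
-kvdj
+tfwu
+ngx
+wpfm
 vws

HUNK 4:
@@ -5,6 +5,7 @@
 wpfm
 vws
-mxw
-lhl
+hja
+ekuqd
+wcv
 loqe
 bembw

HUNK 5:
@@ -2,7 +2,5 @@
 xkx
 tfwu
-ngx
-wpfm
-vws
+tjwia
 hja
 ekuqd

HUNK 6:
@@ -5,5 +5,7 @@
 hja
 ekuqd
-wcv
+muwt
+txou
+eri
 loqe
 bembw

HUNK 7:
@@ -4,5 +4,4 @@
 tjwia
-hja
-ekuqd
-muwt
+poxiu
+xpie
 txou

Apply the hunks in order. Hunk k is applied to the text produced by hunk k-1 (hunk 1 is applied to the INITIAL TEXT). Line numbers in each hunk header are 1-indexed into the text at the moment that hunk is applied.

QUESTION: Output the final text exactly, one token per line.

Answer: vbrm
xkx
tfwu
tjwia
poxiu
xpie
txou
eri
loqe
bembw

Derivation:
Hunk 1: at line 2 remove [vth,hjig] add [ebqde,kvdj] -> 10 lines: vbrm xkx nmfjm ebqde kvdj qoz mxw lhl loqe bembw
Hunk 2: at line 5 remove [qoz] add [vws] -> 10 lines: vbrm xkx nmfjm ebqde kvdj vws mxw lhl loqe bembw
Hunk 3: at line 2 remove [nmfjm,ebqde,kvdj] add [tfwu,ngx,wpfm] -> 10 lines: vbrm xkx tfwu ngx wpfm vws mxw lhl loqe bembw
Hunk 4: at line 5 remove [mxw,lhl] add [hja,ekuqd,wcv] -> 11 lines: vbrm xkx tfwu ngx wpfm vws hja ekuqd wcv loqe bembw
Hunk 5: at line 2 remove [ngx,wpfm,vws] add [tjwia] -> 9 lines: vbrm xkx tfwu tjwia hja ekuqd wcv loqe bembw
Hunk 6: at line 5 remove [wcv] add [muwt,txou,eri] -> 11 lines: vbrm xkx tfwu tjwia hja ekuqd muwt txou eri loqe bembw
Hunk 7: at line 4 remove [hja,ekuqd,muwt] add [poxiu,xpie] -> 10 lines: vbrm xkx tfwu tjwia poxiu xpie txou eri loqe bembw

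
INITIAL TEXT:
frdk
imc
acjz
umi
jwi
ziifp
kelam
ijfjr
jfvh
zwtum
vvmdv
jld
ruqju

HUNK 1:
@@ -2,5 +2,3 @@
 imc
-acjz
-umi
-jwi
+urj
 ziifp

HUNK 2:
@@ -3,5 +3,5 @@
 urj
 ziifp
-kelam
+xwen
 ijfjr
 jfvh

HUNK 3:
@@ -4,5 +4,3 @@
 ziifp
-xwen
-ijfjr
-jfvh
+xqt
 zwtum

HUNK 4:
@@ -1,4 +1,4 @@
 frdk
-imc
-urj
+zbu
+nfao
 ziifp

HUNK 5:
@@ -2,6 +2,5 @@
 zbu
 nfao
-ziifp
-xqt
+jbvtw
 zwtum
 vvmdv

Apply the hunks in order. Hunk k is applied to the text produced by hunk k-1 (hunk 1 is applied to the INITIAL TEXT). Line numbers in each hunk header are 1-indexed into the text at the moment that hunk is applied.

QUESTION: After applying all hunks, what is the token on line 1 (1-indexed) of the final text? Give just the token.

Hunk 1: at line 2 remove [acjz,umi,jwi] add [urj] -> 11 lines: frdk imc urj ziifp kelam ijfjr jfvh zwtum vvmdv jld ruqju
Hunk 2: at line 3 remove [kelam] add [xwen] -> 11 lines: frdk imc urj ziifp xwen ijfjr jfvh zwtum vvmdv jld ruqju
Hunk 3: at line 4 remove [xwen,ijfjr,jfvh] add [xqt] -> 9 lines: frdk imc urj ziifp xqt zwtum vvmdv jld ruqju
Hunk 4: at line 1 remove [imc,urj] add [zbu,nfao] -> 9 lines: frdk zbu nfao ziifp xqt zwtum vvmdv jld ruqju
Hunk 5: at line 2 remove [ziifp,xqt] add [jbvtw] -> 8 lines: frdk zbu nfao jbvtw zwtum vvmdv jld ruqju
Final line 1: frdk

Answer: frdk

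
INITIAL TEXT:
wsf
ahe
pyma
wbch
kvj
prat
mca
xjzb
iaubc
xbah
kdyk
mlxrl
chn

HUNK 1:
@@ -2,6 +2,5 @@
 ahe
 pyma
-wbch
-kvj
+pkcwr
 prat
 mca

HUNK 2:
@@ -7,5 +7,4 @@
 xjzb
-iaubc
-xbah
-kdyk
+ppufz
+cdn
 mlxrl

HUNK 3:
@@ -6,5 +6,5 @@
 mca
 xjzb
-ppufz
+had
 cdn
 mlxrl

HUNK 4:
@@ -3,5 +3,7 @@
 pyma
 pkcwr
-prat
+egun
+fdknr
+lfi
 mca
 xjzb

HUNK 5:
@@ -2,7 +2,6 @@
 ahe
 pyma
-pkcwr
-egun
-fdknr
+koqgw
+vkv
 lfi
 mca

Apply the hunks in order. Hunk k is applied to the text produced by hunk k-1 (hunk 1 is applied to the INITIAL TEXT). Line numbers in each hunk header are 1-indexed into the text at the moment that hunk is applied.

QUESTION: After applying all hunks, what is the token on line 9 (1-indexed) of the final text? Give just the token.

Hunk 1: at line 2 remove [wbch,kvj] add [pkcwr] -> 12 lines: wsf ahe pyma pkcwr prat mca xjzb iaubc xbah kdyk mlxrl chn
Hunk 2: at line 7 remove [iaubc,xbah,kdyk] add [ppufz,cdn] -> 11 lines: wsf ahe pyma pkcwr prat mca xjzb ppufz cdn mlxrl chn
Hunk 3: at line 6 remove [ppufz] add [had] -> 11 lines: wsf ahe pyma pkcwr prat mca xjzb had cdn mlxrl chn
Hunk 4: at line 3 remove [prat] add [egun,fdknr,lfi] -> 13 lines: wsf ahe pyma pkcwr egun fdknr lfi mca xjzb had cdn mlxrl chn
Hunk 5: at line 2 remove [pkcwr,egun,fdknr] add [koqgw,vkv] -> 12 lines: wsf ahe pyma koqgw vkv lfi mca xjzb had cdn mlxrl chn
Final line 9: had

Answer: had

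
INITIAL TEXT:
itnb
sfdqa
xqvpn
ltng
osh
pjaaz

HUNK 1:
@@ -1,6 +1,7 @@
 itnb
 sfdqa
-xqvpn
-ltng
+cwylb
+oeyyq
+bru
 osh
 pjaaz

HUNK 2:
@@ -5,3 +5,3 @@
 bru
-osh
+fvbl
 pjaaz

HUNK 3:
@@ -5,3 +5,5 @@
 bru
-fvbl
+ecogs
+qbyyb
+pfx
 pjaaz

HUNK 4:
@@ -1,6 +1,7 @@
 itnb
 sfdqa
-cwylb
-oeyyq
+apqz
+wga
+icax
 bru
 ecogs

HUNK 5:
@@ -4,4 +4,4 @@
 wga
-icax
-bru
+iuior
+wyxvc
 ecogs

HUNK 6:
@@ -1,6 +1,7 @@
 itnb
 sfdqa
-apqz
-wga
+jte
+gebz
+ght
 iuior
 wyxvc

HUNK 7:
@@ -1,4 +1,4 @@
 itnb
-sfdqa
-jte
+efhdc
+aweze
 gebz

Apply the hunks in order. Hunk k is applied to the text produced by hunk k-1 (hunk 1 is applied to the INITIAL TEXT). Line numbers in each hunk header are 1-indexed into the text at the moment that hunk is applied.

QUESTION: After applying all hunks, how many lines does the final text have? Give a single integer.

Hunk 1: at line 1 remove [xqvpn,ltng] add [cwylb,oeyyq,bru] -> 7 lines: itnb sfdqa cwylb oeyyq bru osh pjaaz
Hunk 2: at line 5 remove [osh] add [fvbl] -> 7 lines: itnb sfdqa cwylb oeyyq bru fvbl pjaaz
Hunk 3: at line 5 remove [fvbl] add [ecogs,qbyyb,pfx] -> 9 lines: itnb sfdqa cwylb oeyyq bru ecogs qbyyb pfx pjaaz
Hunk 4: at line 1 remove [cwylb,oeyyq] add [apqz,wga,icax] -> 10 lines: itnb sfdqa apqz wga icax bru ecogs qbyyb pfx pjaaz
Hunk 5: at line 4 remove [icax,bru] add [iuior,wyxvc] -> 10 lines: itnb sfdqa apqz wga iuior wyxvc ecogs qbyyb pfx pjaaz
Hunk 6: at line 1 remove [apqz,wga] add [jte,gebz,ght] -> 11 lines: itnb sfdqa jte gebz ght iuior wyxvc ecogs qbyyb pfx pjaaz
Hunk 7: at line 1 remove [sfdqa,jte] add [efhdc,aweze] -> 11 lines: itnb efhdc aweze gebz ght iuior wyxvc ecogs qbyyb pfx pjaaz
Final line count: 11

Answer: 11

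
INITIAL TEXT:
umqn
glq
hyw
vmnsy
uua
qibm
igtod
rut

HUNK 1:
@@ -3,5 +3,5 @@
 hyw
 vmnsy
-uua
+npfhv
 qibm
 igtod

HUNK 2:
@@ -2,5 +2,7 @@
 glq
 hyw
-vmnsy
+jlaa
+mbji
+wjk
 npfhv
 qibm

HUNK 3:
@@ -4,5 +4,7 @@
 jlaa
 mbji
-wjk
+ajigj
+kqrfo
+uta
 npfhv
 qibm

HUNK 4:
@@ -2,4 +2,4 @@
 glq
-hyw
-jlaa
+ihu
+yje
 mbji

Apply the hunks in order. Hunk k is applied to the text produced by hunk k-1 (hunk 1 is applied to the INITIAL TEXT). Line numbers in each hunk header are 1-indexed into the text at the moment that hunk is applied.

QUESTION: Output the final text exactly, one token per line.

Hunk 1: at line 3 remove [uua] add [npfhv] -> 8 lines: umqn glq hyw vmnsy npfhv qibm igtod rut
Hunk 2: at line 2 remove [vmnsy] add [jlaa,mbji,wjk] -> 10 lines: umqn glq hyw jlaa mbji wjk npfhv qibm igtod rut
Hunk 3: at line 4 remove [wjk] add [ajigj,kqrfo,uta] -> 12 lines: umqn glq hyw jlaa mbji ajigj kqrfo uta npfhv qibm igtod rut
Hunk 4: at line 2 remove [hyw,jlaa] add [ihu,yje] -> 12 lines: umqn glq ihu yje mbji ajigj kqrfo uta npfhv qibm igtod rut

Answer: umqn
glq
ihu
yje
mbji
ajigj
kqrfo
uta
npfhv
qibm
igtod
rut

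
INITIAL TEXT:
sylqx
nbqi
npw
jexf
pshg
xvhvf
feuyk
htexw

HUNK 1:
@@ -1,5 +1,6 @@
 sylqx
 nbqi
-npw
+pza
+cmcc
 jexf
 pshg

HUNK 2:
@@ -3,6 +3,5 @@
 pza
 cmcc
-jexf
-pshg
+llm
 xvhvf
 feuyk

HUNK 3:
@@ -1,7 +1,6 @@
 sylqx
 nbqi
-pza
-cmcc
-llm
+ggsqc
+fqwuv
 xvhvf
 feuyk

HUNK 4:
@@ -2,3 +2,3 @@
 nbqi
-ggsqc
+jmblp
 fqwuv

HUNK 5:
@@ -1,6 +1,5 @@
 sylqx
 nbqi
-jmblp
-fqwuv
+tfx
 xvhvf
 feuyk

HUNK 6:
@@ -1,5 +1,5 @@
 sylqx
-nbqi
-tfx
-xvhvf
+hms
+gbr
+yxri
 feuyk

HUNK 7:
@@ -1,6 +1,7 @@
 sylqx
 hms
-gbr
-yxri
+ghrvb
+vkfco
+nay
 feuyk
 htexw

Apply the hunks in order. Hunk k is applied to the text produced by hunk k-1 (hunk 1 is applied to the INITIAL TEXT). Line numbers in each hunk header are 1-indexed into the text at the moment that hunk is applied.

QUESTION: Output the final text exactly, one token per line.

Answer: sylqx
hms
ghrvb
vkfco
nay
feuyk
htexw

Derivation:
Hunk 1: at line 1 remove [npw] add [pza,cmcc] -> 9 lines: sylqx nbqi pza cmcc jexf pshg xvhvf feuyk htexw
Hunk 2: at line 3 remove [jexf,pshg] add [llm] -> 8 lines: sylqx nbqi pza cmcc llm xvhvf feuyk htexw
Hunk 3: at line 1 remove [pza,cmcc,llm] add [ggsqc,fqwuv] -> 7 lines: sylqx nbqi ggsqc fqwuv xvhvf feuyk htexw
Hunk 4: at line 2 remove [ggsqc] add [jmblp] -> 7 lines: sylqx nbqi jmblp fqwuv xvhvf feuyk htexw
Hunk 5: at line 1 remove [jmblp,fqwuv] add [tfx] -> 6 lines: sylqx nbqi tfx xvhvf feuyk htexw
Hunk 6: at line 1 remove [nbqi,tfx,xvhvf] add [hms,gbr,yxri] -> 6 lines: sylqx hms gbr yxri feuyk htexw
Hunk 7: at line 1 remove [gbr,yxri] add [ghrvb,vkfco,nay] -> 7 lines: sylqx hms ghrvb vkfco nay feuyk htexw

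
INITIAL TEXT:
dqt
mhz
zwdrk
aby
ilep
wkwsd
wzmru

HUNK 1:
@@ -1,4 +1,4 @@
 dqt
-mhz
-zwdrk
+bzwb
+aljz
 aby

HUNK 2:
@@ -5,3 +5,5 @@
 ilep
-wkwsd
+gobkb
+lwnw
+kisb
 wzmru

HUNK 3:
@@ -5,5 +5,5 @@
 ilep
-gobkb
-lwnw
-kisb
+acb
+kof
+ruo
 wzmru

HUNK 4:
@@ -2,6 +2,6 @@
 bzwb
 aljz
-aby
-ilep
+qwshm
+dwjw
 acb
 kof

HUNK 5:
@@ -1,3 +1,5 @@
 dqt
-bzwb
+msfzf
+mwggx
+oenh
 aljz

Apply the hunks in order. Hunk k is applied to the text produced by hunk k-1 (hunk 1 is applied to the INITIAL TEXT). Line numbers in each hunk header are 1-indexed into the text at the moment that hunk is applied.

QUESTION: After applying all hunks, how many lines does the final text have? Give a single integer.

Answer: 11

Derivation:
Hunk 1: at line 1 remove [mhz,zwdrk] add [bzwb,aljz] -> 7 lines: dqt bzwb aljz aby ilep wkwsd wzmru
Hunk 2: at line 5 remove [wkwsd] add [gobkb,lwnw,kisb] -> 9 lines: dqt bzwb aljz aby ilep gobkb lwnw kisb wzmru
Hunk 3: at line 5 remove [gobkb,lwnw,kisb] add [acb,kof,ruo] -> 9 lines: dqt bzwb aljz aby ilep acb kof ruo wzmru
Hunk 4: at line 2 remove [aby,ilep] add [qwshm,dwjw] -> 9 lines: dqt bzwb aljz qwshm dwjw acb kof ruo wzmru
Hunk 5: at line 1 remove [bzwb] add [msfzf,mwggx,oenh] -> 11 lines: dqt msfzf mwggx oenh aljz qwshm dwjw acb kof ruo wzmru
Final line count: 11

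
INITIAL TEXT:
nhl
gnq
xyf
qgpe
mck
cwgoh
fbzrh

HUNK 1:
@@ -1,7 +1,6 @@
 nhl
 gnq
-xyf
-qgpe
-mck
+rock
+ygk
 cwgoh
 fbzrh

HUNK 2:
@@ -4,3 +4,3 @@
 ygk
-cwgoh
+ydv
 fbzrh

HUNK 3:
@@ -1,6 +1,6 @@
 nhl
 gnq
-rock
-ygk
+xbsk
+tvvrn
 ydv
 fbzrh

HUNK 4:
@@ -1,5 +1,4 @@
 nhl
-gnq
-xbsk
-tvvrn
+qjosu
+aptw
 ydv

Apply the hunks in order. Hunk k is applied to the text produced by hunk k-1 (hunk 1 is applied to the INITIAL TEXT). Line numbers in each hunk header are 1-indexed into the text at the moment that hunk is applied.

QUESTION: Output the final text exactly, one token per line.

Hunk 1: at line 1 remove [xyf,qgpe,mck] add [rock,ygk] -> 6 lines: nhl gnq rock ygk cwgoh fbzrh
Hunk 2: at line 4 remove [cwgoh] add [ydv] -> 6 lines: nhl gnq rock ygk ydv fbzrh
Hunk 3: at line 1 remove [rock,ygk] add [xbsk,tvvrn] -> 6 lines: nhl gnq xbsk tvvrn ydv fbzrh
Hunk 4: at line 1 remove [gnq,xbsk,tvvrn] add [qjosu,aptw] -> 5 lines: nhl qjosu aptw ydv fbzrh

Answer: nhl
qjosu
aptw
ydv
fbzrh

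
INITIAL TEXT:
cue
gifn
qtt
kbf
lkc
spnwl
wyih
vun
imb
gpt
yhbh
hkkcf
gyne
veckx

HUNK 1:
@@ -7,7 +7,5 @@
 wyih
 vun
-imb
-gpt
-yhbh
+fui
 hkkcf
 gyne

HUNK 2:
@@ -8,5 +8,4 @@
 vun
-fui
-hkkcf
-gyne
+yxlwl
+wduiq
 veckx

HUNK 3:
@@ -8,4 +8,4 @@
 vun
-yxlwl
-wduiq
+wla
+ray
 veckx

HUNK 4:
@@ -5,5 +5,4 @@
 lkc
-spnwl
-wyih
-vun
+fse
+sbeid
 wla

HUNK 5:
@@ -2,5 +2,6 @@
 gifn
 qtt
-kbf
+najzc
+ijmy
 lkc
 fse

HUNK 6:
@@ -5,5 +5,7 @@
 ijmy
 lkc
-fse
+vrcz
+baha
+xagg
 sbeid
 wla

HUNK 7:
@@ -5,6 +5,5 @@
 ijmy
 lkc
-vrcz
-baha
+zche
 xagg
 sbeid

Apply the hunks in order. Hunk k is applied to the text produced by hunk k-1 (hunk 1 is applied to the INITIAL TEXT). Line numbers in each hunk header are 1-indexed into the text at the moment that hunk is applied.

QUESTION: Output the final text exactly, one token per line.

Answer: cue
gifn
qtt
najzc
ijmy
lkc
zche
xagg
sbeid
wla
ray
veckx

Derivation:
Hunk 1: at line 7 remove [imb,gpt,yhbh] add [fui] -> 12 lines: cue gifn qtt kbf lkc spnwl wyih vun fui hkkcf gyne veckx
Hunk 2: at line 8 remove [fui,hkkcf,gyne] add [yxlwl,wduiq] -> 11 lines: cue gifn qtt kbf lkc spnwl wyih vun yxlwl wduiq veckx
Hunk 3: at line 8 remove [yxlwl,wduiq] add [wla,ray] -> 11 lines: cue gifn qtt kbf lkc spnwl wyih vun wla ray veckx
Hunk 4: at line 5 remove [spnwl,wyih,vun] add [fse,sbeid] -> 10 lines: cue gifn qtt kbf lkc fse sbeid wla ray veckx
Hunk 5: at line 2 remove [kbf] add [najzc,ijmy] -> 11 lines: cue gifn qtt najzc ijmy lkc fse sbeid wla ray veckx
Hunk 6: at line 5 remove [fse] add [vrcz,baha,xagg] -> 13 lines: cue gifn qtt najzc ijmy lkc vrcz baha xagg sbeid wla ray veckx
Hunk 7: at line 5 remove [vrcz,baha] add [zche] -> 12 lines: cue gifn qtt najzc ijmy lkc zche xagg sbeid wla ray veckx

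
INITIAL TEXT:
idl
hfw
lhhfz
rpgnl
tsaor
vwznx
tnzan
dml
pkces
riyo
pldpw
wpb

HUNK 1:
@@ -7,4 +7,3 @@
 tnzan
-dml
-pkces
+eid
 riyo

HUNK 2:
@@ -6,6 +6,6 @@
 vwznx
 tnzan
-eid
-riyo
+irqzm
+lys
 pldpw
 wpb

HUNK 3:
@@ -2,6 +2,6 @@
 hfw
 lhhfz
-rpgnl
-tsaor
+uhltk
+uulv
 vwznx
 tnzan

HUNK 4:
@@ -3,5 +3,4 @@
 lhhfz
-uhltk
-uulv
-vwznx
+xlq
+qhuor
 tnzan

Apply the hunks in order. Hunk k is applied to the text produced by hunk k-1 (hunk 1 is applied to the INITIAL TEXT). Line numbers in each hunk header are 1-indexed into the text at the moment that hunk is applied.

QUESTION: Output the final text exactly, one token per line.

Hunk 1: at line 7 remove [dml,pkces] add [eid] -> 11 lines: idl hfw lhhfz rpgnl tsaor vwznx tnzan eid riyo pldpw wpb
Hunk 2: at line 6 remove [eid,riyo] add [irqzm,lys] -> 11 lines: idl hfw lhhfz rpgnl tsaor vwznx tnzan irqzm lys pldpw wpb
Hunk 3: at line 2 remove [rpgnl,tsaor] add [uhltk,uulv] -> 11 lines: idl hfw lhhfz uhltk uulv vwznx tnzan irqzm lys pldpw wpb
Hunk 4: at line 3 remove [uhltk,uulv,vwznx] add [xlq,qhuor] -> 10 lines: idl hfw lhhfz xlq qhuor tnzan irqzm lys pldpw wpb

Answer: idl
hfw
lhhfz
xlq
qhuor
tnzan
irqzm
lys
pldpw
wpb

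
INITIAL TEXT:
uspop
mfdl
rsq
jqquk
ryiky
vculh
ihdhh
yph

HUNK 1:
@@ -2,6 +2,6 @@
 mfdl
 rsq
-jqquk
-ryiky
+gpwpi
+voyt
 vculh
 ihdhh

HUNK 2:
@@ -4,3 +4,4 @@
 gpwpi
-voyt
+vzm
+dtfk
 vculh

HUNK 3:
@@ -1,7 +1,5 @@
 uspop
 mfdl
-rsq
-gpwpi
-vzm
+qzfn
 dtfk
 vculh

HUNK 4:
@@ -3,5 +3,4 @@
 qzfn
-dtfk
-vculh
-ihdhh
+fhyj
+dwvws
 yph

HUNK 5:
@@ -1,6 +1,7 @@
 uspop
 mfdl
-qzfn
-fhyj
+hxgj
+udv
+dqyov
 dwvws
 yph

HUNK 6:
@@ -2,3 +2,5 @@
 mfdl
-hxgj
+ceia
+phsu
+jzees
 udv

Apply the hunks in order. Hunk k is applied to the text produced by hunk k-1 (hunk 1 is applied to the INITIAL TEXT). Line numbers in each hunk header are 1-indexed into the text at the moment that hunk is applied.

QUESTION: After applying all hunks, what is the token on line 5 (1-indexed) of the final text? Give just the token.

Hunk 1: at line 2 remove [jqquk,ryiky] add [gpwpi,voyt] -> 8 lines: uspop mfdl rsq gpwpi voyt vculh ihdhh yph
Hunk 2: at line 4 remove [voyt] add [vzm,dtfk] -> 9 lines: uspop mfdl rsq gpwpi vzm dtfk vculh ihdhh yph
Hunk 3: at line 1 remove [rsq,gpwpi,vzm] add [qzfn] -> 7 lines: uspop mfdl qzfn dtfk vculh ihdhh yph
Hunk 4: at line 3 remove [dtfk,vculh,ihdhh] add [fhyj,dwvws] -> 6 lines: uspop mfdl qzfn fhyj dwvws yph
Hunk 5: at line 1 remove [qzfn,fhyj] add [hxgj,udv,dqyov] -> 7 lines: uspop mfdl hxgj udv dqyov dwvws yph
Hunk 6: at line 2 remove [hxgj] add [ceia,phsu,jzees] -> 9 lines: uspop mfdl ceia phsu jzees udv dqyov dwvws yph
Final line 5: jzees

Answer: jzees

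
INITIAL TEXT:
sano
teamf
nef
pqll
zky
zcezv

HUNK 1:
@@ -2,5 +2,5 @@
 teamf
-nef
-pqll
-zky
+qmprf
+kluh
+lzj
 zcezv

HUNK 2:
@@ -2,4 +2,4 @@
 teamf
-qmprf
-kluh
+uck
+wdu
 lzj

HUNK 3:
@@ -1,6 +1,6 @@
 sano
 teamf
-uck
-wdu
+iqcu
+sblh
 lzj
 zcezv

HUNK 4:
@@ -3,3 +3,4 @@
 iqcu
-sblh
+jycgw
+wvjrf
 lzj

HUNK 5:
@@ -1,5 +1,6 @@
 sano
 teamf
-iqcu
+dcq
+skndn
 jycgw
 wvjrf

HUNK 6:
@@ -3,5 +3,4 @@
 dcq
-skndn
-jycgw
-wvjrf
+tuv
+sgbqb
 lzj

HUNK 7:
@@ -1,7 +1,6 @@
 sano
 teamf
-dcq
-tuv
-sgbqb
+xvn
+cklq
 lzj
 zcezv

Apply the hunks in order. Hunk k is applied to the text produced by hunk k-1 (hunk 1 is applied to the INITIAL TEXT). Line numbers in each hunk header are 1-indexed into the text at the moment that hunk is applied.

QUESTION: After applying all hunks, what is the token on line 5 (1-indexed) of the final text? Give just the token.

Answer: lzj

Derivation:
Hunk 1: at line 2 remove [nef,pqll,zky] add [qmprf,kluh,lzj] -> 6 lines: sano teamf qmprf kluh lzj zcezv
Hunk 2: at line 2 remove [qmprf,kluh] add [uck,wdu] -> 6 lines: sano teamf uck wdu lzj zcezv
Hunk 3: at line 1 remove [uck,wdu] add [iqcu,sblh] -> 6 lines: sano teamf iqcu sblh lzj zcezv
Hunk 4: at line 3 remove [sblh] add [jycgw,wvjrf] -> 7 lines: sano teamf iqcu jycgw wvjrf lzj zcezv
Hunk 5: at line 1 remove [iqcu] add [dcq,skndn] -> 8 lines: sano teamf dcq skndn jycgw wvjrf lzj zcezv
Hunk 6: at line 3 remove [skndn,jycgw,wvjrf] add [tuv,sgbqb] -> 7 lines: sano teamf dcq tuv sgbqb lzj zcezv
Hunk 7: at line 1 remove [dcq,tuv,sgbqb] add [xvn,cklq] -> 6 lines: sano teamf xvn cklq lzj zcezv
Final line 5: lzj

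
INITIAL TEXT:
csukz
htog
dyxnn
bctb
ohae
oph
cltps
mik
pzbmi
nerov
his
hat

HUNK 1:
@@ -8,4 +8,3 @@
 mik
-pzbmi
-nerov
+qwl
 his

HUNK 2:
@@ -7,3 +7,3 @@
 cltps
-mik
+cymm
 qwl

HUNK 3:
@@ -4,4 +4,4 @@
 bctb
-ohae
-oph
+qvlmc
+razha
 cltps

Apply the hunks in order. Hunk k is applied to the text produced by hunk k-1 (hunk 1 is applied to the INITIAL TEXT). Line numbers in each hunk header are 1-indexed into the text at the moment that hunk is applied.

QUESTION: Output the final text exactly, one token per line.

Hunk 1: at line 8 remove [pzbmi,nerov] add [qwl] -> 11 lines: csukz htog dyxnn bctb ohae oph cltps mik qwl his hat
Hunk 2: at line 7 remove [mik] add [cymm] -> 11 lines: csukz htog dyxnn bctb ohae oph cltps cymm qwl his hat
Hunk 3: at line 4 remove [ohae,oph] add [qvlmc,razha] -> 11 lines: csukz htog dyxnn bctb qvlmc razha cltps cymm qwl his hat

Answer: csukz
htog
dyxnn
bctb
qvlmc
razha
cltps
cymm
qwl
his
hat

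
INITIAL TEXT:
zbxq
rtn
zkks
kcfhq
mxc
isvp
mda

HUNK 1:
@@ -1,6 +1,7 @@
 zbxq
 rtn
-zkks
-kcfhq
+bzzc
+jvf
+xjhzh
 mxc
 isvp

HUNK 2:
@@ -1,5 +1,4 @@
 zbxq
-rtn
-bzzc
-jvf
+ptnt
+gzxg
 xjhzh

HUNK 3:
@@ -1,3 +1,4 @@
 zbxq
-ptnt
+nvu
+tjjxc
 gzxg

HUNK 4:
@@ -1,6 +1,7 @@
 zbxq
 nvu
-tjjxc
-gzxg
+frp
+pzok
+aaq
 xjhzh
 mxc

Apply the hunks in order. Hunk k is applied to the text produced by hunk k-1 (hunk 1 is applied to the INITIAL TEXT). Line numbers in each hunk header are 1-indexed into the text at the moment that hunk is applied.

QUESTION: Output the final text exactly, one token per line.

Hunk 1: at line 1 remove [zkks,kcfhq] add [bzzc,jvf,xjhzh] -> 8 lines: zbxq rtn bzzc jvf xjhzh mxc isvp mda
Hunk 2: at line 1 remove [rtn,bzzc,jvf] add [ptnt,gzxg] -> 7 lines: zbxq ptnt gzxg xjhzh mxc isvp mda
Hunk 3: at line 1 remove [ptnt] add [nvu,tjjxc] -> 8 lines: zbxq nvu tjjxc gzxg xjhzh mxc isvp mda
Hunk 4: at line 1 remove [tjjxc,gzxg] add [frp,pzok,aaq] -> 9 lines: zbxq nvu frp pzok aaq xjhzh mxc isvp mda

Answer: zbxq
nvu
frp
pzok
aaq
xjhzh
mxc
isvp
mda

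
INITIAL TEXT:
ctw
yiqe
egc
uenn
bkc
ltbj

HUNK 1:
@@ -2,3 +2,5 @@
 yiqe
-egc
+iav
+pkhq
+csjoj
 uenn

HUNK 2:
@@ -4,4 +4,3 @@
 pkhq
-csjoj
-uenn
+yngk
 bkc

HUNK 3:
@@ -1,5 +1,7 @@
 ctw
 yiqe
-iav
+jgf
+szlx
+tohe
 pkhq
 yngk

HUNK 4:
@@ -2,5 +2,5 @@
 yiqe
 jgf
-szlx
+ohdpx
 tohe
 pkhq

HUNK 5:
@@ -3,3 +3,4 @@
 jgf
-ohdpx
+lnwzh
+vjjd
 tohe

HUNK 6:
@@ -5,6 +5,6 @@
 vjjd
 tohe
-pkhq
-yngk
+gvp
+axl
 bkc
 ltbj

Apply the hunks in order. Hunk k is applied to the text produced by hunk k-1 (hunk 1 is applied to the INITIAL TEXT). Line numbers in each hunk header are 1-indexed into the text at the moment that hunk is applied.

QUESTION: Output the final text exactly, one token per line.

Answer: ctw
yiqe
jgf
lnwzh
vjjd
tohe
gvp
axl
bkc
ltbj

Derivation:
Hunk 1: at line 2 remove [egc] add [iav,pkhq,csjoj] -> 8 lines: ctw yiqe iav pkhq csjoj uenn bkc ltbj
Hunk 2: at line 4 remove [csjoj,uenn] add [yngk] -> 7 lines: ctw yiqe iav pkhq yngk bkc ltbj
Hunk 3: at line 1 remove [iav] add [jgf,szlx,tohe] -> 9 lines: ctw yiqe jgf szlx tohe pkhq yngk bkc ltbj
Hunk 4: at line 2 remove [szlx] add [ohdpx] -> 9 lines: ctw yiqe jgf ohdpx tohe pkhq yngk bkc ltbj
Hunk 5: at line 3 remove [ohdpx] add [lnwzh,vjjd] -> 10 lines: ctw yiqe jgf lnwzh vjjd tohe pkhq yngk bkc ltbj
Hunk 6: at line 5 remove [pkhq,yngk] add [gvp,axl] -> 10 lines: ctw yiqe jgf lnwzh vjjd tohe gvp axl bkc ltbj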